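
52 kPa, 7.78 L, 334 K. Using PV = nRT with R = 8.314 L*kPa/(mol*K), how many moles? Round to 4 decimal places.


PV = nRT, solve for n = PV / (RT).
PV = 52 * 7.78 = 404.56
RT = 8.314 * 334 = 2776.876
n = 404.56 / 2776.876
n = 0.1456889 mol, rounded to 4 dp:

0.1457 mol


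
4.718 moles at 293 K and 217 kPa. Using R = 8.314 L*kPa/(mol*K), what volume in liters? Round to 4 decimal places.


PV = nRT, solve for V = nRT / P.
nRT = 4.718 * 8.314 * 293 = 11493.0574
V = 11493.0574 / 217
V = 52.96339816 L, rounded to 4 dp:

52.9634 L


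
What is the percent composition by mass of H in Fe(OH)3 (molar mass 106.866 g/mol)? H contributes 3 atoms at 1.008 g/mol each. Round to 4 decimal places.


pct = 100 * (n_elem * M_elem) / M_total
mass_contribution = 3 * 1.008 = 3.024 g/mol
pct = 100 * 3.024 / 106.866
pct = 2.82971198 %, rounded to 4 dp:

2.8297 %


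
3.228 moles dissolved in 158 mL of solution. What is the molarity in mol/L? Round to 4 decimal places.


Convert volume to liters: V_L = V_mL / 1000.
V_L = 158 / 1000 = 0.158 L
M = n / V_L = 3.228 / 0.158
M = 20.43037975 mol/L, rounded to 4 dp:

20.4304 mol/L


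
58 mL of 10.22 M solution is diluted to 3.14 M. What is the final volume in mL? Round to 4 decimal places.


Dilution: M1*V1 = M2*V2, solve for V2.
V2 = M1*V1 / M2
V2 = 10.22 * 58 / 3.14
V2 = 592.76 / 3.14
V2 = 188.77707006 mL, rounded to 4 dp:

188.7771 mL


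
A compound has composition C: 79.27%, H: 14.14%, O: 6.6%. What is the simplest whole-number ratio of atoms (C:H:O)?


Assume 100 g of compound, divide each mass% by atomic mass to get moles, then normalize by the smallest to get a raw atom ratio.
Moles per 100 g: C: 79.27/12.011 = 6.5998, H: 14.14/1.008 = 14.0278, O: 6.6/15.999 = 0.4125
Raw ratio (divide by min = 0.4125): C: 15.998, H: 34.005, O: 1.0
Multiply by 1 to clear fractions: C: 15.998 ~= 16, H: 34.005 ~= 34, O: 1.0 ~= 1
Reduce by GCD to get the simplest whole-number ratio:

16:34:1


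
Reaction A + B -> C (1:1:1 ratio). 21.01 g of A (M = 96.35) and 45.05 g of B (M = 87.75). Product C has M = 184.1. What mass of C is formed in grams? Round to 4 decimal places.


Find moles of each reactant; the smaller value is the limiting reagent in a 1:1:1 reaction, so moles_C equals moles of the limiter.
n_A = mass_A / M_A = 21.01 / 96.35 = 0.218059 mol
n_B = mass_B / M_B = 45.05 / 87.75 = 0.51339 mol
Limiting reagent: A (smaller), n_limiting = 0.218059 mol
mass_C = n_limiting * M_C = 0.218059 * 184.1
mass_C = 40.1446619 g, rounded to 4 dp:

40.1447 g


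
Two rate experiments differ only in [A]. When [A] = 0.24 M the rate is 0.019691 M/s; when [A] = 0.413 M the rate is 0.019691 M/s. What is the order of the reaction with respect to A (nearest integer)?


Rate is proportional to [A]^n, so rate2/rate1 = ([A]2/[A]1)^n. Take logs to solve for n.
rate2/rate1 = 0.019691 / 0.019691 = 1.0
[A]2/[A]1 = 0.413 / 0.24 = 1.7208
n = ln(1.0) / ln(1.7208) = 0.0
Nearest integer order:

0


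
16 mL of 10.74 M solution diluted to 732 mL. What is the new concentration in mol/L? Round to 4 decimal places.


Dilution: M1*V1 = M2*V2, solve for M2.
M2 = M1*V1 / V2
M2 = 10.74 * 16 / 732
M2 = 171.84 / 732
M2 = 0.2347541 mol/L, rounded to 4 dp:

0.2348 mol/L


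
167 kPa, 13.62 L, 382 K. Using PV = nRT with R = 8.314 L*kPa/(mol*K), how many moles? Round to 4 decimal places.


PV = nRT, solve for n = PV / (RT).
PV = 167 * 13.62 = 2274.54
RT = 8.314 * 382 = 3175.948
n = 2274.54 / 3175.948
n = 0.71617671 mol, rounded to 4 dp:

0.7162 mol


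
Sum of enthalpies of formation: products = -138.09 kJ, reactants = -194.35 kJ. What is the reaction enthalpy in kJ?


dH_rxn = sum(dH_f products) - sum(dH_f reactants)
dH_rxn = -138.09 - (-194.35)
dH_rxn = 56.26 kJ:

56.26 kJ


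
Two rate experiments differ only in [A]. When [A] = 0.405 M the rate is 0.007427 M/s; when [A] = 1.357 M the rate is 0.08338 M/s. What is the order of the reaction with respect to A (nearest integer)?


Rate is proportional to [A]^n, so rate2/rate1 = ([A]2/[A]1)^n. Take logs to solve for n.
rate2/rate1 = 0.08338 / 0.007427 = 11.2266
[A]2/[A]1 = 1.357 / 0.405 = 3.3506
n = ln(11.2266) / ln(3.3506) = 2.0
Nearest integer order:

2


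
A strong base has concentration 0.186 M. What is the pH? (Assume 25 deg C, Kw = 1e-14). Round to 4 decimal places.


A strong base dissociates completely, so [OH-] equals the given concentration.
pOH = -log10([OH-]) = -log10(0.186) = 0.730487
pH = 14 - pOH = 14 - 0.730487
pH = 13.269513, rounded to 4 dp:

13.2695


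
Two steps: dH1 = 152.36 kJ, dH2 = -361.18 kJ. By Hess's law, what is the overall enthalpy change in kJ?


Hess's law: enthalpy is a state function, so add the step enthalpies.
dH_total = dH1 + dH2 = 152.36 + (-361.18)
dH_total = -208.82 kJ:

-208.82 kJ


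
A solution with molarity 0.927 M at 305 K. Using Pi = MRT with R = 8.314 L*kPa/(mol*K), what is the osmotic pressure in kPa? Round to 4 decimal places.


Osmotic pressure (van't Hoff): Pi = M*R*T.
RT = 8.314 * 305 = 2535.77
Pi = 0.927 * 2535.77
Pi = 2350.65879 kPa, rounded to 4 dp:

2350.6588 kPa


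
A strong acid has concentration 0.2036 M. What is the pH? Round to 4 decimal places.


A strong acid dissociates completely, so [H+] equals the given concentration.
pH = -log10([H+]) = -log10(0.2036)
pH = 0.69122223, rounded to 4 dp:

0.6912


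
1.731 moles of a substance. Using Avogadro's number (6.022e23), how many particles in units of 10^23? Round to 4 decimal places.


N = n * NA, then divide by 1e23 for the requested units.
N / 1e23 = n * 6.022
N / 1e23 = 1.731 * 6.022
N / 1e23 = 10.424082, rounded to 4 dp:

10.4241


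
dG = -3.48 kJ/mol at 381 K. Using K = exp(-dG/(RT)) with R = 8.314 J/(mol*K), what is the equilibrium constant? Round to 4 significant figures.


dG is in kJ/mol; multiply by 1000 to match R in J/(mol*K).
RT = 8.314 * 381 = 3167.634 J/mol
exponent = -dG*1000 / (RT) = -(-3.48*1000) / 3167.634 = 1.09861177
K = exp(1.09861177)
K = 2.9999984, rounded to 4 significant figures:

3.000


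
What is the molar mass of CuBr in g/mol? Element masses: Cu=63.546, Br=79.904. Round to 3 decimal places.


M = sum(count * atomic_mass) over atoms.
M = 1*63.546 + 1*79.904
M = 63.546 + 79.904
M = 143.45 g/mol, rounded to 3 dp:

143.450 g/mol


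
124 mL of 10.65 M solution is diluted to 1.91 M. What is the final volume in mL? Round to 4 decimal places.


Dilution: M1*V1 = M2*V2, solve for V2.
V2 = M1*V1 / M2
V2 = 10.65 * 124 / 1.91
V2 = 1320.6 / 1.91
V2 = 691.41361257 mL, rounded to 4 dp:

691.4136 mL


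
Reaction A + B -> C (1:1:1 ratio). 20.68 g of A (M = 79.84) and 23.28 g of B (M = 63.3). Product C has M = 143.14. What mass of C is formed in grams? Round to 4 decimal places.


Find moles of each reactant; the smaller value is the limiting reagent in a 1:1:1 reaction, so moles_C equals moles of the limiter.
n_A = mass_A / M_A = 20.68 / 79.84 = 0.259018 mol
n_B = mass_B / M_B = 23.28 / 63.3 = 0.367773 mol
Limiting reagent: A (smaller), n_limiting = 0.259018 mol
mass_C = n_limiting * M_C = 0.259018 * 143.14
mass_C = 37.07583652 g, rounded to 4 dp:

37.0758 g


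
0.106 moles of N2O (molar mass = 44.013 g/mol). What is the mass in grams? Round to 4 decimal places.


mass = n * M
mass = 0.106 * 44.013
mass = 4.665378 g, rounded to 4 dp:

4.6654 g


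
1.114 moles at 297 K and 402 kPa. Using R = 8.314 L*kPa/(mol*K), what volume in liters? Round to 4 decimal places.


PV = nRT, solve for V = nRT / P.
nRT = 1.114 * 8.314 * 297 = 2750.7534
V = 2750.7534 / 402
V = 6.84267015 L, rounded to 4 dp:

6.8427 L


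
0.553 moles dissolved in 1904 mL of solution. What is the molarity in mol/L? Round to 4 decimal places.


Convert volume to liters: V_L = V_mL / 1000.
V_L = 1904 / 1000 = 1.904 L
M = n / V_L = 0.553 / 1.904
M = 0.29044118 mol/L, rounded to 4 dp:

0.2904 mol/L


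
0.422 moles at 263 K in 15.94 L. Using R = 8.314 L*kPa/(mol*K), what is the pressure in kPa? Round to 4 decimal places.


PV = nRT, solve for P = nRT / V.
nRT = 0.422 * 8.314 * 263 = 922.7376
P = 922.7376 / 15.94
P = 57.88818068 kPa, rounded to 4 dp:

57.8882 kPa


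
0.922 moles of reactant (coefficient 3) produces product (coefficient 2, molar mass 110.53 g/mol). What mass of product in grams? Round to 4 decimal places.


Use the coefficient ratio to convert reactant moles to product moles, then multiply by the product's molar mass.
moles_P = moles_R * (coeff_P / coeff_R) = 0.922 * (2/3) = 0.614667
mass_P = moles_P * M_P = 0.614667 * 110.53
mass_P = 67.93914351 g, rounded to 4 dp:

67.9391 g


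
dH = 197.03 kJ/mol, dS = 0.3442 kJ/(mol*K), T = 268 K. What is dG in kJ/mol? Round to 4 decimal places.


Gibbs: dG = dH - T*dS (consistent units, dS already in kJ/(mol*K)).
T*dS = 268 * 0.3442 = 92.2456
dG = 197.03 - (92.2456)
dG = 104.7844 kJ/mol, rounded to 4 dp:

104.7844 kJ/mol


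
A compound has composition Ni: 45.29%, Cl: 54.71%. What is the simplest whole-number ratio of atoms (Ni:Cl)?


Assume 100 g of compound, divide each mass% by atomic mass to get moles, then normalize by the smallest to get a raw atom ratio.
Moles per 100 g: Ni: 45.29/58.693 = 0.7716, Cl: 54.71/35.453 = 1.5432
Raw ratio (divide by min = 0.7716): Ni: 1.0, Cl: 2.0
Multiply by 1 to clear fractions: Ni: 1.0 ~= 1, Cl: 2.0 ~= 2
Reduce by GCD to get the simplest whole-number ratio:

1:2


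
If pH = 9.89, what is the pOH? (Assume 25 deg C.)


At 25 deg C, pH + pOH = 14.
pOH = 14 - pH = 14 - 9.89
pOH = 4.11:

4.11


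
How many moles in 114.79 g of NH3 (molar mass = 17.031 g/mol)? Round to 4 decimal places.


n = mass / M
n = 114.79 / 17.031
n = 6.74006224 mol, rounded to 4 dp:

6.7401 mol


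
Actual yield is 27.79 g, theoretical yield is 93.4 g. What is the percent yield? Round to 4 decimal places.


% yield = 100 * actual / theoretical
% yield = 100 * 27.79 / 93.4
% yield = 29.75374732 %, rounded to 4 dp:

29.7537 %


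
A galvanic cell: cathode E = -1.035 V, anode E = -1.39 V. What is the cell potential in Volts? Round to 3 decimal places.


Standard cell potential: E_cell = E_cathode - E_anode.
E_cell = -1.035 - (-1.39)
E_cell = 0.355 V, rounded to 3 dp:

0.355 V


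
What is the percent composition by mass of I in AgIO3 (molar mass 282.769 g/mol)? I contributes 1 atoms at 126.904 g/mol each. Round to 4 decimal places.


pct = 100 * (n_elem * M_elem) / M_total
mass_contribution = 1 * 126.904 = 126.904 g/mol
pct = 100 * 126.904 / 282.769
pct = 44.87903554 %, rounded to 4 dp:

44.8790 %


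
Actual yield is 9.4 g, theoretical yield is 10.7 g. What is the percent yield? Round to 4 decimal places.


% yield = 100 * actual / theoretical
% yield = 100 * 9.4 / 10.7
% yield = 87.85046729 %, rounded to 4 dp:

87.8505 %


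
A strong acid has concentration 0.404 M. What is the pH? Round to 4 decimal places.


A strong acid dissociates completely, so [H+] equals the given concentration.
pH = -log10([H+]) = -log10(0.404)
pH = 0.39361863, rounded to 4 dp:

0.3936


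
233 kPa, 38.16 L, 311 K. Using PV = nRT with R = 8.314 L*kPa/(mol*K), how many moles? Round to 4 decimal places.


PV = nRT, solve for n = PV / (RT).
PV = 233 * 38.16 = 8891.28
RT = 8.314 * 311 = 2585.654
n = 8891.28 / 2585.654
n = 3.43869675 mol, rounded to 4 dp:

3.4387 mol


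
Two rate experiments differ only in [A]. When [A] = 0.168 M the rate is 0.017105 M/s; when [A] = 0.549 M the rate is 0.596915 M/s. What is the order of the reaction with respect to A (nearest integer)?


Rate is proportional to [A]^n, so rate2/rate1 = ([A]2/[A]1)^n. Take logs to solve for n.
rate2/rate1 = 0.596915 / 0.017105 = 34.8971
[A]2/[A]1 = 0.549 / 0.168 = 3.2679
n = ln(34.8971) / ln(3.2679) = 3.0
Nearest integer order:

3


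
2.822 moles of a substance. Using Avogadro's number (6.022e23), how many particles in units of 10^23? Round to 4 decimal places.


N = n * NA, then divide by 1e23 for the requested units.
N / 1e23 = n * 6.022
N / 1e23 = 2.822 * 6.022
N / 1e23 = 16.994084, rounded to 4 dp:

16.9941


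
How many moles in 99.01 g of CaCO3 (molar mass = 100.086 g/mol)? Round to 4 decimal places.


n = mass / M
n = 99.01 / 100.086
n = 0.98924925 mol, rounded to 4 dp:

0.9892 mol


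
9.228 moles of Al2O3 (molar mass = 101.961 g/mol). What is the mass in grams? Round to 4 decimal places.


mass = n * M
mass = 9.228 * 101.961
mass = 940.896108 g, rounded to 4 dp:

940.8961 g


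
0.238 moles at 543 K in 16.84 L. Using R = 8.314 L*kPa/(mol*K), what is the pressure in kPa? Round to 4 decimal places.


PV = nRT, solve for P = nRT / V.
nRT = 0.238 * 8.314 * 543 = 1074.4515
P = 1074.4515 / 16.84
P = 63.80353325 kPa, rounded to 4 dp:

63.8035 kPa


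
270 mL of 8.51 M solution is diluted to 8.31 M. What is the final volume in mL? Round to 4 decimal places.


Dilution: M1*V1 = M2*V2, solve for V2.
V2 = M1*V1 / M2
V2 = 8.51 * 270 / 8.31
V2 = 2297.7 / 8.31
V2 = 276.49819495 mL, rounded to 4 dp:

276.4982 mL


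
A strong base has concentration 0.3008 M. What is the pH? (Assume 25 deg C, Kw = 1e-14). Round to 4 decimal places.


A strong base dissociates completely, so [OH-] equals the given concentration.
pOH = -log10([OH-]) = -log10(0.3008) = 0.521722
pH = 14 - pOH = 14 - 0.521722
pH = 13.478278, rounded to 4 dp:

13.4783


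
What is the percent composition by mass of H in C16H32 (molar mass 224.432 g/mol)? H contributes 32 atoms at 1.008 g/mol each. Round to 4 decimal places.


pct = 100 * (n_elem * M_elem) / M_total
mass_contribution = 32 * 1.008 = 32.256 g/mol
pct = 100 * 32.256 / 224.432
pct = 14.37228203 %, rounded to 4 dp:

14.3723 %


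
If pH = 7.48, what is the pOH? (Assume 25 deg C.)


At 25 deg C, pH + pOH = 14.
pOH = 14 - pH = 14 - 7.48
pOH = 6.52:

6.52


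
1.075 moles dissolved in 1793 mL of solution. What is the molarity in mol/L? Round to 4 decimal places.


Convert volume to liters: V_L = V_mL / 1000.
V_L = 1793 / 1000 = 1.793 L
M = n / V_L = 1.075 / 1.793
M = 0.59955382 mol/L, rounded to 4 dp:

0.5996 mol/L


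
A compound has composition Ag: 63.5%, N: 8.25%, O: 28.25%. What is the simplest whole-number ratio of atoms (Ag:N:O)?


Assume 100 g of compound, divide each mass% by atomic mass to get moles, then normalize by the smallest to get a raw atom ratio.
Moles per 100 g: Ag: 63.5/107.868 = 0.5887, N: 8.25/14.007 = 0.589, O: 28.25/15.999 = 1.7657
Raw ratio (divide by min = 0.5887): Ag: 1.0, N: 1.001, O: 2.999
Multiply by 1 to clear fractions: Ag: 1.0 ~= 1, N: 1.001 ~= 1, O: 2.999 ~= 3
Reduce by GCD to get the simplest whole-number ratio:

1:1:3


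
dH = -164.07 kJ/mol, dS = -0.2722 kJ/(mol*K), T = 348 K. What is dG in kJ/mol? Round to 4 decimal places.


Gibbs: dG = dH - T*dS (consistent units, dS already in kJ/(mol*K)).
T*dS = 348 * -0.2722 = -94.7256
dG = -164.07 - (-94.7256)
dG = -69.3444 kJ/mol, rounded to 4 dp:

-69.3444 kJ/mol


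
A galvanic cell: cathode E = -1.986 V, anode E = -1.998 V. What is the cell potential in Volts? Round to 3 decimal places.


Standard cell potential: E_cell = E_cathode - E_anode.
E_cell = -1.986 - (-1.998)
E_cell = 0.012 V, rounded to 3 dp:

0.012 V


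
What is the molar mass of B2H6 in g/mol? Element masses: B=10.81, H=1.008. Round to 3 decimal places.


M = sum(count * atomic_mass) over atoms.
M = 2*10.81 + 6*1.008
M = 21.62 + 6.048
M = 27.668 g/mol, rounded to 3 dp:

27.668 g/mol


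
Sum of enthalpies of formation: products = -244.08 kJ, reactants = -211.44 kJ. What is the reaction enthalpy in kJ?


dH_rxn = sum(dH_f products) - sum(dH_f reactants)
dH_rxn = -244.08 - (-211.44)
dH_rxn = -32.64 kJ:

-32.64 kJ


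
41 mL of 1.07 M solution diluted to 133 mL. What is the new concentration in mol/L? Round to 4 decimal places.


Dilution: M1*V1 = M2*V2, solve for M2.
M2 = M1*V1 / V2
M2 = 1.07 * 41 / 133
M2 = 43.87 / 133
M2 = 0.32984962 mol/L, rounded to 4 dp:

0.3298 mol/L


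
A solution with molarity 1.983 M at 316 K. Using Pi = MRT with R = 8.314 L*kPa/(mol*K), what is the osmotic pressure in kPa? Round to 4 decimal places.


Osmotic pressure (van't Hoff): Pi = M*R*T.
RT = 8.314 * 316 = 2627.224
Pi = 1.983 * 2627.224
Pi = 5209.785192 kPa, rounded to 4 dp:

5209.7852 kPa


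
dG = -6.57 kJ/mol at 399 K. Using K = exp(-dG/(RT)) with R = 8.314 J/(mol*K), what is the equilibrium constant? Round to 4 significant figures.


dG is in kJ/mol; multiply by 1000 to match R in J/(mol*K).
RT = 8.314 * 399 = 3317.286 J/mol
exponent = -dG*1000 / (RT) = -(-6.57*1000) / 3317.286 = 1.98053469
K = exp(1.98053469)
K = 7.2466166, rounded to 4 significant figures:

7.247


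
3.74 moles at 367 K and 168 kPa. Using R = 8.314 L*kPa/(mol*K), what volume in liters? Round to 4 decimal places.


PV = nRT, solve for V = nRT / P.
nRT = 3.74 * 8.314 * 367 = 11411.6301
V = 11411.6301 / 168
V = 67.92636964 L, rounded to 4 dp:

67.9264 L


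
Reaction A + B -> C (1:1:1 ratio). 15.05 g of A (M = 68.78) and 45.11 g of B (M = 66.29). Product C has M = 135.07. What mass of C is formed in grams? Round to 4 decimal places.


Find moles of each reactant; the smaller value is the limiting reagent in a 1:1:1 reaction, so moles_C equals moles of the limiter.
n_A = mass_A / M_A = 15.05 / 68.78 = 0.218814 mol
n_B = mass_B / M_B = 45.11 / 66.29 = 0.680495 mol
Limiting reagent: A (smaller), n_limiting = 0.218814 mol
mass_C = n_limiting * M_C = 0.218814 * 135.07
mass_C = 29.55520698 g, rounded to 4 dp:

29.5552 g


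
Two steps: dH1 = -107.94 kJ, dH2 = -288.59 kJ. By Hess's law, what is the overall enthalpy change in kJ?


Hess's law: enthalpy is a state function, so add the step enthalpies.
dH_total = dH1 + dH2 = -107.94 + (-288.59)
dH_total = -396.53 kJ:

-396.53 kJ


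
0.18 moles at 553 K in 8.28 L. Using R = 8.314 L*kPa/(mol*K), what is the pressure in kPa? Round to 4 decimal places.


PV = nRT, solve for P = nRT / V.
nRT = 0.18 * 8.314 * 553 = 827.5756
P = 827.5756 / 8.28
P = 99.94874396 kPa, rounded to 4 dp:

99.9487 kPa


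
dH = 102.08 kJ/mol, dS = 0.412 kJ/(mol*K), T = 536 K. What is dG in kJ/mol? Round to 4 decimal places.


Gibbs: dG = dH - T*dS (consistent units, dS already in kJ/(mol*K)).
T*dS = 536 * 0.412 = 220.832
dG = 102.08 - (220.832)
dG = -118.752 kJ/mol, rounded to 4 dp:

-118.7520 kJ/mol


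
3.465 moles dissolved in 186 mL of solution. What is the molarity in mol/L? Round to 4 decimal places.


Convert volume to liters: V_L = V_mL / 1000.
V_L = 186 / 1000 = 0.186 L
M = n / V_L = 3.465 / 0.186
M = 18.62903226 mol/L, rounded to 4 dp:

18.6290 mol/L


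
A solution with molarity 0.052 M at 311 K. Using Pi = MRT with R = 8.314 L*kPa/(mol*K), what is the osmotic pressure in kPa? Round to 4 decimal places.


Osmotic pressure (van't Hoff): Pi = M*R*T.
RT = 8.314 * 311 = 2585.654
Pi = 0.052 * 2585.654
Pi = 134.454008 kPa, rounded to 4 dp:

134.4540 kPa


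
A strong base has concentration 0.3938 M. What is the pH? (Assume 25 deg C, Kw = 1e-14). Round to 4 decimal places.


A strong base dissociates completely, so [OH-] equals the given concentration.
pOH = -log10([OH-]) = -log10(0.3938) = 0.404724
pH = 14 - pOH = 14 - 0.404724
pH = 13.595276, rounded to 4 dp:

13.5953


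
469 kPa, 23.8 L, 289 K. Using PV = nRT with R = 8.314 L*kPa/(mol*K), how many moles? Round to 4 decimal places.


PV = nRT, solve for n = PV / (RT).
PV = 469 * 23.8 = 11162.2
RT = 8.314 * 289 = 2402.746
n = 11162.2 / 2402.746
n = 4.64560132 mol, rounded to 4 dp:

4.6456 mol


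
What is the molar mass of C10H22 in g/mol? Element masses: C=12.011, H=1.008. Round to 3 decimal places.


M = sum(count * atomic_mass) over atoms.
M = 10*12.011 + 22*1.008
M = 120.11 + 22.176
M = 142.286 g/mol, rounded to 3 dp:

142.286 g/mol


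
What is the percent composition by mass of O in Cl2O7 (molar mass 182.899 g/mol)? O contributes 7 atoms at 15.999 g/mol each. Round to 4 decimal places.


pct = 100 * (n_elem * M_elem) / M_total
mass_contribution = 7 * 15.999 = 111.993 g/mol
pct = 100 * 111.993 / 182.899
pct = 61.23215545 %, rounded to 4 dp:

61.2322 %


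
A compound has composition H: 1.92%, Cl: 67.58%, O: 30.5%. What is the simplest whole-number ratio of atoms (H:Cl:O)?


Assume 100 g of compound, divide each mass% by atomic mass to get moles, then normalize by the smallest to get a raw atom ratio.
Moles per 100 g: H: 1.92/1.008 = 1.9048, Cl: 67.58/35.453 = 1.9062, O: 30.5/15.999 = 1.9064
Raw ratio (divide by min = 1.9048): H: 1.0, Cl: 1.001, O: 1.001
Multiply by 1 to clear fractions: H: 1.0 ~= 1, Cl: 1.001 ~= 1, O: 1.001 ~= 1
Reduce by GCD to get the simplest whole-number ratio:

1:1:1


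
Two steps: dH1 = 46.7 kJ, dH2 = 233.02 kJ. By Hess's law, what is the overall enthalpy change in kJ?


Hess's law: enthalpy is a state function, so add the step enthalpies.
dH_total = dH1 + dH2 = 46.7 + (233.02)
dH_total = 279.72 kJ:

279.72 kJ


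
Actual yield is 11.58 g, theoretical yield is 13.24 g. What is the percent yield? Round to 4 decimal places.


% yield = 100 * actual / theoretical
% yield = 100 * 11.58 / 13.24
% yield = 87.46223565 %, rounded to 4 dp:

87.4622 %


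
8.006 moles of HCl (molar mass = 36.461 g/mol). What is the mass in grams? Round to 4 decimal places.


mass = n * M
mass = 8.006 * 36.461
mass = 291.906766 g, rounded to 4 dp:

291.9068 g


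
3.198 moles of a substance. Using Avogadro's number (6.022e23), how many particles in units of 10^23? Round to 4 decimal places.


N = n * NA, then divide by 1e23 for the requested units.
N / 1e23 = n * 6.022
N / 1e23 = 3.198 * 6.022
N / 1e23 = 19.258356, rounded to 4 dp:

19.2584


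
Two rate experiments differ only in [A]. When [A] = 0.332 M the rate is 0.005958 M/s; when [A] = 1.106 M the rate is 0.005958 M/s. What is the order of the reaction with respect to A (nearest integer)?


Rate is proportional to [A]^n, so rate2/rate1 = ([A]2/[A]1)^n. Take logs to solve for n.
rate2/rate1 = 0.005958 / 0.005958 = 1.0
[A]2/[A]1 = 1.106 / 0.332 = 3.3313
n = ln(1.0) / ln(3.3313) = 0.0
Nearest integer order:

0


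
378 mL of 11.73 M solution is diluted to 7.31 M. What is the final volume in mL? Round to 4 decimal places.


Dilution: M1*V1 = M2*V2, solve for V2.
V2 = M1*V1 / M2
V2 = 11.73 * 378 / 7.31
V2 = 4433.94 / 7.31
V2 = 606.55813953 mL, rounded to 4 dp:

606.5581 mL


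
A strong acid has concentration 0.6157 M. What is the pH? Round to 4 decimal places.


A strong acid dissociates completely, so [H+] equals the given concentration.
pH = -log10([H+]) = -log10(0.6157)
pH = 0.21063085, rounded to 4 dp:

0.2106


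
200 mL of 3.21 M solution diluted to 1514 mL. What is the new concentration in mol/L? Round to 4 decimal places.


Dilution: M1*V1 = M2*V2, solve for M2.
M2 = M1*V1 / V2
M2 = 3.21 * 200 / 1514
M2 = 642.0 / 1514
M2 = 0.42404227 mol/L, rounded to 4 dp:

0.4240 mol/L


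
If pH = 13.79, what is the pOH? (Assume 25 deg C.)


At 25 deg C, pH + pOH = 14.
pOH = 14 - pH = 14 - 13.79
pOH = 0.21:

0.21


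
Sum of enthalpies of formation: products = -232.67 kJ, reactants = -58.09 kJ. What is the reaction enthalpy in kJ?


dH_rxn = sum(dH_f products) - sum(dH_f reactants)
dH_rxn = -232.67 - (-58.09)
dH_rxn = -174.58 kJ:

-174.58 kJ


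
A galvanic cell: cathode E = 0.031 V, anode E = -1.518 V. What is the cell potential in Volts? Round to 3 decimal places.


Standard cell potential: E_cell = E_cathode - E_anode.
E_cell = 0.031 - (-1.518)
E_cell = 1.549 V, rounded to 3 dp:

1.549 V


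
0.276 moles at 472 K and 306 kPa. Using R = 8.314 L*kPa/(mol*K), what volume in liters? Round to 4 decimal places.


PV = nRT, solve for V = nRT / P.
nRT = 0.276 * 8.314 * 472 = 1083.0814
V = 1083.0814 / 306
V = 3.5394817 L, rounded to 4 dp:

3.5395 L


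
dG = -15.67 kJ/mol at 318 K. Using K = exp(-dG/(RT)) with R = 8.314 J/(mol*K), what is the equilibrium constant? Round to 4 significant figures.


dG is in kJ/mol; multiply by 1000 to match R in J/(mol*K).
RT = 8.314 * 318 = 2643.852 J/mol
exponent = -dG*1000 / (RT) = -(-15.67*1000) / 2643.852 = 5.92695809
K = exp(5.92695809)
K = 375.01202, rounded to 4 significant figures:

375.0


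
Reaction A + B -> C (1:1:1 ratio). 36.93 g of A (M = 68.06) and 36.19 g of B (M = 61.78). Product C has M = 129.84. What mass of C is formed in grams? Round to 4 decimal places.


Find moles of each reactant; the smaller value is the limiting reagent in a 1:1:1 reaction, so moles_C equals moles of the limiter.
n_A = mass_A / M_A = 36.93 / 68.06 = 0.542609 mol
n_B = mass_B / M_B = 36.19 / 61.78 = 0.585788 mol
Limiting reagent: A (smaller), n_limiting = 0.542609 mol
mass_C = n_limiting * M_C = 0.542609 * 129.84
mass_C = 70.45235256 g, rounded to 4 dp:

70.4524 g


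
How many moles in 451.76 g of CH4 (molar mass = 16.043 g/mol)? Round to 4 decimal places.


n = mass / M
n = 451.76 / 16.043
n = 28.15932182 mol, rounded to 4 dp:

28.1593 mol


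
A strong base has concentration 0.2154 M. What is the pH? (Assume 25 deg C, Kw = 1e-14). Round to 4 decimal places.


A strong base dissociates completely, so [OH-] equals the given concentration.
pOH = -log10([OH-]) = -log10(0.2154) = 0.666754
pH = 14 - pOH = 14 - 0.666754
pH = 13.333246, rounded to 4 dp:

13.3332


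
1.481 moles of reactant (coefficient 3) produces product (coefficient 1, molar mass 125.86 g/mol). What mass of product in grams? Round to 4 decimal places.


Use the coefficient ratio to convert reactant moles to product moles, then multiply by the product's molar mass.
moles_P = moles_R * (coeff_P / coeff_R) = 1.481 * (1/3) = 0.493667
mass_P = moles_P * M_P = 0.493667 * 125.86
mass_P = 62.13292862 g, rounded to 4 dp:

62.1329 g


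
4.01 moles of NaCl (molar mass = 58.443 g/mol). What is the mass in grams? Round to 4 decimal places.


mass = n * M
mass = 4.01 * 58.443
mass = 234.35643 g, rounded to 4 dp:

234.3564 g


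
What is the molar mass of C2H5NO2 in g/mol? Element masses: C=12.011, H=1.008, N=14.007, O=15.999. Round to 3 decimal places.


M = sum(count * atomic_mass) over atoms.
M = 2*12.011 + 5*1.008 + 1*14.007 + 2*15.999
M = 24.022 + 5.04 + 14.007 + 31.998
M = 75.067 g/mol, rounded to 3 dp:

75.067 g/mol


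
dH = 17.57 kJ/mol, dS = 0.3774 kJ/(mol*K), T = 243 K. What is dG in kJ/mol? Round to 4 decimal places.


Gibbs: dG = dH - T*dS (consistent units, dS already in kJ/(mol*K)).
T*dS = 243 * 0.3774 = 91.7082
dG = 17.57 - (91.7082)
dG = -74.1382 kJ/mol, rounded to 4 dp:

-74.1382 kJ/mol


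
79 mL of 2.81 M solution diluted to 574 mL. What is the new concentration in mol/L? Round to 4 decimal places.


Dilution: M1*V1 = M2*V2, solve for M2.
M2 = M1*V1 / V2
M2 = 2.81 * 79 / 574
M2 = 221.99 / 574
M2 = 0.38674216 mol/L, rounded to 4 dp:

0.3867 mol/L


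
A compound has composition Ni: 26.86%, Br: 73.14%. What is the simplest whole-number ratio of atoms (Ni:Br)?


Assume 100 g of compound, divide each mass% by atomic mass to get moles, then normalize by the smallest to get a raw atom ratio.
Moles per 100 g: Ni: 26.86/58.693 = 0.4576, Br: 73.14/79.904 = 0.9153
Raw ratio (divide by min = 0.4576): Ni: 1.0, Br: 2.0
Multiply by 1 to clear fractions: Ni: 1.0 ~= 1, Br: 2.0 ~= 2
Reduce by GCD to get the simplest whole-number ratio:

1:2


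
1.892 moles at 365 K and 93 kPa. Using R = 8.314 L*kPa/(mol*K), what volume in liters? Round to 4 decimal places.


PV = nRT, solve for V = nRT / P.
nRT = 1.892 * 8.314 * 365 = 5741.4821
V = 5741.4821 / 93
V = 61.73636667 L, rounded to 4 dp:

61.7364 L


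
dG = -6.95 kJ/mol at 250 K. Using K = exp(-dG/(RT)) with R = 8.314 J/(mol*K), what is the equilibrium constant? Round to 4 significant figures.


dG is in kJ/mol; multiply by 1000 to match R in J/(mol*K).
RT = 8.314 * 250 = 2078.5 J/mol
exponent = -dG*1000 / (RT) = -(-6.95*1000) / 2078.5 = 3.34375752
K = exp(3.34375752)
K = 28.32536, rounded to 4 significant figures:

28.33


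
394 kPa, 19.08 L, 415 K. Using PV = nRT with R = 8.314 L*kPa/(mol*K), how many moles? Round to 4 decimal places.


PV = nRT, solve for n = PV / (RT).
PV = 394 * 19.08 = 7517.52
RT = 8.314 * 415 = 3450.31
n = 7517.52 / 3450.31
n = 2.17879553 mol, rounded to 4 dp:

2.1788 mol


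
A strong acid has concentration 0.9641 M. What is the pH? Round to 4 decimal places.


A strong acid dissociates completely, so [H+] equals the given concentration.
pH = -log10([H+]) = -log10(0.9641)
pH = 0.01587792, rounded to 4 dp:

0.0159


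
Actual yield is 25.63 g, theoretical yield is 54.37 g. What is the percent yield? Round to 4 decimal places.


% yield = 100 * actual / theoretical
% yield = 100 * 25.63 / 54.37
% yield = 47.13996689 %, rounded to 4 dp:

47.1400 %


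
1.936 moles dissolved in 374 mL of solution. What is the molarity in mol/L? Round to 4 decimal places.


Convert volume to liters: V_L = V_mL / 1000.
V_L = 374 / 1000 = 0.374 L
M = n / V_L = 1.936 / 0.374
M = 5.17647059 mol/L, rounded to 4 dp:

5.1765 mol/L


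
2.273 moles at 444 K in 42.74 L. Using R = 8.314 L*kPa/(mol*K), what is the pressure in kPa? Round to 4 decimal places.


PV = nRT, solve for P = nRT / V.
nRT = 2.273 * 8.314 * 444 = 8390.5886
P = 8390.5886 / 42.74
P = 196.31700047 kPa, rounded to 4 dp:

196.3170 kPa


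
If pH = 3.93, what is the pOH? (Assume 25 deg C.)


At 25 deg C, pH + pOH = 14.
pOH = 14 - pH = 14 - 3.93
pOH = 10.07:

10.07


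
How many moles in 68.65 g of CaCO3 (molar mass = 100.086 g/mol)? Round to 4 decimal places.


n = mass / M
n = 68.65 / 100.086
n = 0.68591012 mol, rounded to 4 dp:

0.6859 mol


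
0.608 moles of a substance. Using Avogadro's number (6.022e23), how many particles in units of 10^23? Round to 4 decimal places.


N = n * NA, then divide by 1e23 for the requested units.
N / 1e23 = n * 6.022
N / 1e23 = 0.608 * 6.022
N / 1e23 = 3.661376, rounded to 4 dp:

3.6614


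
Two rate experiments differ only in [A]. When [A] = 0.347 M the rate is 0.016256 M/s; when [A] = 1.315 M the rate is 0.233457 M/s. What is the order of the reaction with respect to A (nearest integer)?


Rate is proportional to [A]^n, so rate2/rate1 = ([A]2/[A]1)^n. Take logs to solve for n.
rate2/rate1 = 0.233457 / 0.016256 = 14.3613
[A]2/[A]1 = 1.315 / 0.347 = 3.7896
n = ln(14.3613) / ln(3.7896) = 2.0
Nearest integer order:

2


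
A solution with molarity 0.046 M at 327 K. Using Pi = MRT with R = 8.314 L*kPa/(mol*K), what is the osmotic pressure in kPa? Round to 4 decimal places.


Osmotic pressure (van't Hoff): Pi = M*R*T.
RT = 8.314 * 327 = 2718.678
Pi = 0.046 * 2718.678
Pi = 125.059188 kPa, rounded to 4 dp:

125.0592 kPa


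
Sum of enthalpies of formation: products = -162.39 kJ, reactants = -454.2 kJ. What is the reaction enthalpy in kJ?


dH_rxn = sum(dH_f products) - sum(dH_f reactants)
dH_rxn = -162.39 - (-454.2)
dH_rxn = 291.81 kJ:

291.81 kJ


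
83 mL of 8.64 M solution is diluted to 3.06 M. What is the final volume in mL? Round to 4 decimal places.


Dilution: M1*V1 = M2*V2, solve for V2.
V2 = M1*V1 / M2
V2 = 8.64 * 83 / 3.06
V2 = 717.12 / 3.06
V2 = 234.35294118 mL, rounded to 4 dp:

234.3529 mL


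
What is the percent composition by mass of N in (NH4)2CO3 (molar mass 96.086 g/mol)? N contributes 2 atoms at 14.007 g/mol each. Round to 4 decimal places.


pct = 100 * (n_elem * M_elem) / M_total
mass_contribution = 2 * 14.007 = 28.014 g/mol
pct = 100 * 28.014 / 96.086
pct = 29.15513186 %, rounded to 4 dp:

29.1551 %


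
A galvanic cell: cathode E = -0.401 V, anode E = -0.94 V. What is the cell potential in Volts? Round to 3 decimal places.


Standard cell potential: E_cell = E_cathode - E_anode.
E_cell = -0.401 - (-0.94)
E_cell = 0.539 V, rounded to 3 dp:

0.539 V


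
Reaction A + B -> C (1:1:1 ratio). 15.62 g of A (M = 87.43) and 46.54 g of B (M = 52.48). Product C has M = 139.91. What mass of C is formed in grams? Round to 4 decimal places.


Find moles of each reactant; the smaller value is the limiting reagent in a 1:1:1 reaction, so moles_C equals moles of the limiter.
n_A = mass_A / M_A = 15.62 / 87.43 = 0.178657 mol
n_B = mass_B / M_B = 46.54 / 52.48 = 0.886814 mol
Limiting reagent: A (smaller), n_limiting = 0.178657 mol
mass_C = n_limiting * M_C = 0.178657 * 139.91
mass_C = 24.99590087 g, rounded to 4 dp:

24.9959 g


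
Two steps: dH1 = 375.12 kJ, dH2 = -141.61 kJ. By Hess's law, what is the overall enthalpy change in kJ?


Hess's law: enthalpy is a state function, so add the step enthalpies.
dH_total = dH1 + dH2 = 375.12 + (-141.61)
dH_total = 233.51 kJ:

233.51 kJ


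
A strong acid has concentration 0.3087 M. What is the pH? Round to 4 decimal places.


A strong acid dissociates completely, so [H+] equals the given concentration.
pH = -log10([H+]) = -log10(0.3087)
pH = 0.51046337, rounded to 4 dp:

0.5105


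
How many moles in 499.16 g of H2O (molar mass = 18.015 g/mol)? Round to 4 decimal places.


n = mass / M
n = 499.16 / 18.015
n = 27.70802109 mol, rounded to 4 dp:

27.7080 mol


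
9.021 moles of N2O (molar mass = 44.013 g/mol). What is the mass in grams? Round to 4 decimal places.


mass = n * M
mass = 9.021 * 44.013
mass = 397.041273 g, rounded to 4 dp:

397.0413 g


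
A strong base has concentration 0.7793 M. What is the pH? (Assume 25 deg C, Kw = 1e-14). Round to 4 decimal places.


A strong base dissociates completely, so [OH-] equals the given concentration.
pOH = -log10([OH-]) = -log10(0.7793) = 0.108295
pH = 14 - pOH = 14 - 0.108295
pH = 13.891705, rounded to 4 dp:

13.8917


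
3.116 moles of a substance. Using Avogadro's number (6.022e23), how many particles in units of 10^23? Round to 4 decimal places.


N = n * NA, then divide by 1e23 for the requested units.
N / 1e23 = n * 6.022
N / 1e23 = 3.116 * 6.022
N / 1e23 = 18.764552, rounded to 4 dp:

18.7646


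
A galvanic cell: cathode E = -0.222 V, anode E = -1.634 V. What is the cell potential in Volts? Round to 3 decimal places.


Standard cell potential: E_cell = E_cathode - E_anode.
E_cell = -0.222 - (-1.634)
E_cell = 1.412 V, rounded to 3 dp:

1.412 V


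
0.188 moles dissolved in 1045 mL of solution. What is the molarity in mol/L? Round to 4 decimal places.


Convert volume to liters: V_L = V_mL / 1000.
V_L = 1045 / 1000 = 1.045 L
M = n / V_L = 0.188 / 1.045
M = 0.17990431 mol/L, rounded to 4 dp:

0.1799 mol/L


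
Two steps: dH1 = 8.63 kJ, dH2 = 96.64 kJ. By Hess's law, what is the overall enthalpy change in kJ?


Hess's law: enthalpy is a state function, so add the step enthalpies.
dH_total = dH1 + dH2 = 8.63 + (96.64)
dH_total = 105.27 kJ:

105.27 kJ


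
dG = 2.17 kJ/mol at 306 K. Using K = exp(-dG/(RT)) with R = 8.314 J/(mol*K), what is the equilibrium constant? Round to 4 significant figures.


dG is in kJ/mol; multiply by 1000 to match R in J/(mol*K).
RT = 8.314 * 306 = 2544.084 J/mol
exponent = -dG*1000 / (RT) = -(2.17*1000) / 2544.084 = -0.85295926
K = exp(-0.85295926)
K = 0.42615197, rounded to 4 significant figures:

0.4262


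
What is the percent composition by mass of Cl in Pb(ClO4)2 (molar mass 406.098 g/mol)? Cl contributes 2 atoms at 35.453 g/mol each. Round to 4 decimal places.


pct = 100 * (n_elem * M_elem) / M_total
mass_contribution = 2 * 35.453 = 70.906 g/mol
pct = 100 * 70.906 / 406.098
pct = 17.46031746 %, rounded to 4 dp:

17.4603 %


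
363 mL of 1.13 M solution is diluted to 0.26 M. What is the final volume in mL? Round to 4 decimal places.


Dilution: M1*V1 = M2*V2, solve for V2.
V2 = M1*V1 / M2
V2 = 1.13 * 363 / 0.26
V2 = 410.19 / 0.26
V2 = 1577.65384615 mL, rounded to 4 dp:

1577.6538 mL


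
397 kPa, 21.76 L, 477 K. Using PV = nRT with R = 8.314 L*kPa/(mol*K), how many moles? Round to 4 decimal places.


PV = nRT, solve for n = PV / (RT).
PV = 397 * 21.76 = 8638.72
RT = 8.314 * 477 = 3965.778
n = 8638.72 / 3965.778
n = 2.17831659 mol, rounded to 4 dp:

2.1783 mol


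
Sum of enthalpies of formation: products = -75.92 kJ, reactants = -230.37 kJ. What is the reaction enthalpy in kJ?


dH_rxn = sum(dH_f products) - sum(dH_f reactants)
dH_rxn = -75.92 - (-230.37)
dH_rxn = 154.45 kJ:

154.45 kJ


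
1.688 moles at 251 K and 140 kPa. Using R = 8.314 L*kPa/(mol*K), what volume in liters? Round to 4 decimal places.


PV = nRT, solve for V = nRT / P.
nRT = 1.688 * 8.314 * 251 = 3522.542
V = 3522.542 / 140
V = 25.16101429 L, rounded to 4 dp:

25.1610 L


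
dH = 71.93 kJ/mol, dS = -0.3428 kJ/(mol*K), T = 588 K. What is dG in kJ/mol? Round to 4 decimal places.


Gibbs: dG = dH - T*dS (consistent units, dS already in kJ/(mol*K)).
T*dS = 588 * -0.3428 = -201.5664
dG = 71.93 - (-201.5664)
dG = 273.4964 kJ/mol, rounded to 4 dp:

273.4964 kJ/mol


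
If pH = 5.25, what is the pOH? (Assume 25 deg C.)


At 25 deg C, pH + pOH = 14.
pOH = 14 - pH = 14 - 5.25
pOH = 8.75:

8.75


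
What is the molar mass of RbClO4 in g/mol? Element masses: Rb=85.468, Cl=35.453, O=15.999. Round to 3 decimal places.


M = sum(count * atomic_mass) over atoms.
M = 1*85.468 + 1*35.453 + 4*15.999
M = 85.468 + 35.453 + 63.996
M = 184.917 g/mol, rounded to 3 dp:

184.917 g/mol


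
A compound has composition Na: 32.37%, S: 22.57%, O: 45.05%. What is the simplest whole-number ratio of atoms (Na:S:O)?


Assume 100 g of compound, divide each mass% by atomic mass to get moles, then normalize by the smallest to get a raw atom ratio.
Moles per 100 g: Na: 32.37/22.99 = 1.408, S: 22.57/32.065 = 0.7039, O: 45.05/15.999 = 2.8158
Raw ratio (divide by min = 0.7039): Na: 2.0, S: 1.0, O: 4.0
Multiply by 1 to clear fractions: Na: 2.0 ~= 2, S: 1.0 ~= 1, O: 4.0 ~= 4
Reduce by GCD to get the simplest whole-number ratio:

2:1:4


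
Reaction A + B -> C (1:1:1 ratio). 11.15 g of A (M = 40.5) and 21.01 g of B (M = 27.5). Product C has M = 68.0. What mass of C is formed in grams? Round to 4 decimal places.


Find moles of each reactant; the smaller value is the limiting reagent in a 1:1:1 reaction, so moles_C equals moles of the limiter.
n_A = mass_A / M_A = 11.15 / 40.5 = 0.275309 mol
n_B = mass_B / M_B = 21.01 / 27.5 = 0.764 mol
Limiting reagent: A (smaller), n_limiting = 0.275309 mol
mass_C = n_limiting * M_C = 0.275309 * 68.0
mass_C = 18.721012 g, rounded to 4 dp:

18.7210 g


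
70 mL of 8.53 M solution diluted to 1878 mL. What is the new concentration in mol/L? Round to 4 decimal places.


Dilution: M1*V1 = M2*V2, solve for M2.
M2 = M1*V1 / V2
M2 = 8.53 * 70 / 1878
M2 = 597.1 / 1878
M2 = 0.31794462 mol/L, rounded to 4 dp:

0.3179 mol/L


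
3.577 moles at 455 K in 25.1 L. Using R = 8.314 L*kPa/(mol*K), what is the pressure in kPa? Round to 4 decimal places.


PV = nRT, solve for P = nRT / V.
nRT = 3.577 * 8.314 * 455 = 13531.326
P = 13531.326 / 25.1
P = 539.09665339 kPa, rounded to 4 dp:

539.0967 kPa


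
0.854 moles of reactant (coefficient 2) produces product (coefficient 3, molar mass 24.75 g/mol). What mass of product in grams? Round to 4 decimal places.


Use the coefficient ratio to convert reactant moles to product moles, then multiply by the product's molar mass.
moles_P = moles_R * (coeff_P / coeff_R) = 0.854 * (3/2) = 1.281
mass_P = moles_P * M_P = 1.281 * 24.75
mass_P = 31.70475 g, rounded to 4 dp:

31.7048 g


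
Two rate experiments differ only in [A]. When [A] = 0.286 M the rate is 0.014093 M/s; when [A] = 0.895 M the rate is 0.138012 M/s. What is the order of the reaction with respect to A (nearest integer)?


Rate is proportional to [A]^n, so rate2/rate1 = ([A]2/[A]1)^n. Take logs to solve for n.
rate2/rate1 = 0.138012 / 0.014093 = 9.7929
[A]2/[A]1 = 0.895 / 0.286 = 3.1294
n = ln(9.7929) / ln(3.1294) = 2.0
Nearest integer order:

2


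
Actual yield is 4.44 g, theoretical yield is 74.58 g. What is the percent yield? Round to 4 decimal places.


% yield = 100 * actual / theoretical
% yield = 100 * 4.44 / 74.58
% yield = 5.9533387 %, rounded to 4 dp:

5.9533 %


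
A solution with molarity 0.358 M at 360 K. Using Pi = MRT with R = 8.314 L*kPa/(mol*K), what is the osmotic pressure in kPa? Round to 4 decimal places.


Osmotic pressure (van't Hoff): Pi = M*R*T.
RT = 8.314 * 360 = 2993.04
Pi = 0.358 * 2993.04
Pi = 1071.50832 kPa, rounded to 4 dp:

1071.5083 kPa
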